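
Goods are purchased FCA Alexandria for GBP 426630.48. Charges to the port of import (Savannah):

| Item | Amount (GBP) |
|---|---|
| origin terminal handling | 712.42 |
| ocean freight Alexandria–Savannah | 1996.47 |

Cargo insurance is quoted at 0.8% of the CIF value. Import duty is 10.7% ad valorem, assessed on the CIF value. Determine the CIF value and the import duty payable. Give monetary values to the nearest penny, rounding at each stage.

CIF value: GBP 432801.78; import duty: GBP 46309.79

Let C be the CIF value. C = FCA price + pre-shipment costs + freight + 0.8% × C
C − 0.8% × C = 426630.48 + 712.42 + 1996.47
0.992 × C = 429339.37
C = 429339.37 / 0.992 = 432801.78
Insurance premium = 0.8% × 432801.78 = 3462.41
Import duty = 432801.78 × 10.7% = 46309.79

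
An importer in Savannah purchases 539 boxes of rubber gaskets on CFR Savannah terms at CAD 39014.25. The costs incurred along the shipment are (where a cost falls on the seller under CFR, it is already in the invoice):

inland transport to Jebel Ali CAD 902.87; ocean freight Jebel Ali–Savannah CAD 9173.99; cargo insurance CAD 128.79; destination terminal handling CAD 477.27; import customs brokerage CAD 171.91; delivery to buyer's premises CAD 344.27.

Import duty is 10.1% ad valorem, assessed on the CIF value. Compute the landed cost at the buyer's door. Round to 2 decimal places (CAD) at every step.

CFR: the seller pays costs through ocean freight to the destination port, but not insurance.
Already in the invoice (seller's account under CFR): inland to port, freight — exclude.
CIF value = CFR price + insurance = 39014.25 + 128.79 = 39143.04
Import duty = 39143.04 × 10.1% = 3953.45
Buyer bears: insurance 128.79 + destination terminal 477.27 + brokerage 171.91 + delivery 344.27 + duty 3953.45 = 5075.69
Landed cost = invoice 39014.25 + 5075.69 = 44089.94

Total landed cost: CAD 44089.94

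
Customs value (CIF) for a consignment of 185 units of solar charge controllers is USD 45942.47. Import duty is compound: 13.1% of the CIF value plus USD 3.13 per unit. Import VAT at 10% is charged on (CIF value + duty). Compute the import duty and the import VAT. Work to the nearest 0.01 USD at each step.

Import duty: USD 6597.51; import VAT: USD 5254.00

Ad valorem component: 45942.47 × 13.1% = 6018.46
Specific component: 185 × 3.13 = 579.05
Import duty = 6018.46 + 579.05 = 6597.51
VAT base = CIF + duty = 45942.47 + 6597.51 = 52539.98
Import VAT = 52539.98 × 10% = 5254.00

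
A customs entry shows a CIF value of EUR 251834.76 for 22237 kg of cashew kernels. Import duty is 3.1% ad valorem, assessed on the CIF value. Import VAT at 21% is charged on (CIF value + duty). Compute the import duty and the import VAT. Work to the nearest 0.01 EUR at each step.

Import duty = 251834.76 × 3.1% = 7806.88
VAT base = CIF + duty = 251834.76 + 7806.88 = 259641.64
Import VAT = 259641.64 × 21% = 54524.74

Import duty: EUR 7806.88; import VAT: EUR 54524.74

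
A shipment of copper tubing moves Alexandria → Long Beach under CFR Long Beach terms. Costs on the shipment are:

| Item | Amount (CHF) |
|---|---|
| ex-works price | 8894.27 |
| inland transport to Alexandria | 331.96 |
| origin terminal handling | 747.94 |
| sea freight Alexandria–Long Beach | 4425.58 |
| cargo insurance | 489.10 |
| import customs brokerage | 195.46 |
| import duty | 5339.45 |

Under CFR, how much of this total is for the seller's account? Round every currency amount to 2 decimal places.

Seller's account: CHF 14399.75

CFR: the seller pays costs through ocean freight to the destination port, but not insurance.
Seller's account: goods 8894.27 + inland to port 331.96 + origin terminal 747.94 + freight 4425.58 = 14399.75
Buyer's account: insurance 489.10 + brokerage 195.46 + duty 5339.45 = 6024.01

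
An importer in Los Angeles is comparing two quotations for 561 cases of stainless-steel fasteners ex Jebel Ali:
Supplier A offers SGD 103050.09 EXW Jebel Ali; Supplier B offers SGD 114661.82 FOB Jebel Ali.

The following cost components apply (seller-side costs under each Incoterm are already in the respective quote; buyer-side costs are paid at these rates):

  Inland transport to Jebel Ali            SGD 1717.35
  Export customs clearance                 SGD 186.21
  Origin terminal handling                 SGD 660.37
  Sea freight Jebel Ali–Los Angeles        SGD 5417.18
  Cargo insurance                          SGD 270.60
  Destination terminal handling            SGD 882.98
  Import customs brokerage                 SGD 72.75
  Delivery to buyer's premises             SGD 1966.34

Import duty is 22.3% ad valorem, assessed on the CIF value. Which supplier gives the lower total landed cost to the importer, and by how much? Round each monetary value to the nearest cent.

Supplier A (EXW):
CIF value = EXW price + inland to port + export clearance + origin terminal + freight + insurance = 103050.09 + 1717.35 + 186.21 + 660.37 + 5417.18 + 270.60 = 111301.80
Import duty = 111301.80 × 22.3% = 24820.30
Buyer bears (A): 1717.35 + 186.21 + 660.37 + 5417.18 + 270.60 + 882.98 + 72.75 + 1966.34 = 11173.78
Landed cost (A) = invoice 103050.09 + 11173.78 + duty 24820.30 = 139044.17
Supplier B (FOB):
CIF value = FOB price + freight + insurance = 114661.82 + 5417.18 + 270.60 = 120349.60
Import duty = 120349.60 × 22.3% = 26837.96
Buyer bears (B): 5417.18 + 270.60 + 882.98 + 72.75 + 1966.34 = 8609.85
Landed cost (B) = invoice 114661.82 + 8609.85 + duty 26837.96 = 150109.63
Difference = |139044.17 − 150109.63| = 11065.46

Supplier A is cheaper by SGD 11065.46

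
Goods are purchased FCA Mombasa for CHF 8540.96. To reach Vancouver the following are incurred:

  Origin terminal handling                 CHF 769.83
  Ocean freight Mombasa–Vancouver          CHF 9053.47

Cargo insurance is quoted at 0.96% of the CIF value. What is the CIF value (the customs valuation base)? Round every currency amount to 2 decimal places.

Let C be the CIF value. C = FCA price + pre-shipment costs + freight + 0.96% × C
C − 0.96% × C = 8540.96 + 769.83 + 9053.47
0.9904 × C = 18364.26
C = 18364.26 / 0.9904 = 18542.27
Insurance premium = 0.96% × 18542.27 = 178.01

CIF value: CHF 18542.27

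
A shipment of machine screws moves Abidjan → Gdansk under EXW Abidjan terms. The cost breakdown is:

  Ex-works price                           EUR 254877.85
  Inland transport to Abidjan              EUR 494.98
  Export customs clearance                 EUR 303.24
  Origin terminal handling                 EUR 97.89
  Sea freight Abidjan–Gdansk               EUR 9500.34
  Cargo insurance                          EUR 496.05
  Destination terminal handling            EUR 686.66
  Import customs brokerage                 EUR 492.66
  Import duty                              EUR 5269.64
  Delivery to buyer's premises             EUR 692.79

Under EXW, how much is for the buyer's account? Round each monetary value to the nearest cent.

Buyer's account: EUR 18034.25

EXW: the seller makes goods available at their premises; the buyer bears all onward costs.
Seller's account: goods 254877.85 = 254877.85
Buyer's account: inland to port 494.98 + export clearance 303.24 + origin terminal 97.89 + freight 9500.34 + insurance 496.05 + destination terminal 686.66 + brokerage 492.66 + duty 5269.64 + delivery 692.79 = 18034.25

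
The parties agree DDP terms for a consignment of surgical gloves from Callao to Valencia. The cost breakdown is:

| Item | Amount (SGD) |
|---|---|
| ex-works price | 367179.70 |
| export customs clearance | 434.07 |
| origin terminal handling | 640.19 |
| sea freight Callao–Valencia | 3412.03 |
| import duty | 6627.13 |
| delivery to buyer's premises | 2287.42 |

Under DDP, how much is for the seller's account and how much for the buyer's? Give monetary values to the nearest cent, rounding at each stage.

Seller: SGD 380580.54; buyer: SGD 0.00

DDP: the seller bears all costs including import duty.
Seller's account: goods 367179.70 + export clearance 434.07 + origin terminal 640.19 + freight 3412.03 + duty 6627.13 + delivery 2287.42 = 380580.54
Buyer's account: 0.00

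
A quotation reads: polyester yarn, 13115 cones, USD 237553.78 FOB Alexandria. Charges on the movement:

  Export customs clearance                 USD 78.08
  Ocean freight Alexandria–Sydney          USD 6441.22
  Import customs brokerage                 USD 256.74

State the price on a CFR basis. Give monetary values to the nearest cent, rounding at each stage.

Not relevant to the conversion: export clearance — on the seller under both FOB and CFR; already in the FOB price and stays in the CFR price. brokerage — on the buyer under both terms; not part of either seller's price.
From FOB to CFR, the seller additionally bears: freight.
CFR price = 237553.78 + 6441.22 = 243995.00

CFR price: USD 243995.00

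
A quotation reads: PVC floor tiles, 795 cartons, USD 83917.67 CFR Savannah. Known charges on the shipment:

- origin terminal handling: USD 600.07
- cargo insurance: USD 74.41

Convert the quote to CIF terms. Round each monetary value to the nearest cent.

Not relevant to the conversion: origin terminal — on the seller under both CFR and CIF; already in the CFR price and stays in the CIF price.
From CFR to CIF, the seller additionally bears: insurance.
CIF price = 83917.67 + 74.41 = 83992.08

CIF price: USD 83992.08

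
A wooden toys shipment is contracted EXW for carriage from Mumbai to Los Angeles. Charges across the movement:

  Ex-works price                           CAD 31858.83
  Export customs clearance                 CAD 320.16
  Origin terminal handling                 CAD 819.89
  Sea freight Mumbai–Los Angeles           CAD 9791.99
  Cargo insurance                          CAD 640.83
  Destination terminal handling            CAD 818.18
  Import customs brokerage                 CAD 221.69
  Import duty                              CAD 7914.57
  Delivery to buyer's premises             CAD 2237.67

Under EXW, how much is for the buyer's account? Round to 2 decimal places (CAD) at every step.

EXW: the seller makes goods available at their premises; the buyer bears all onward costs.
Seller's account: goods 31858.83 = 31858.83
Buyer's account: export clearance 320.16 + origin terminal 819.89 + freight 9791.99 + insurance 640.83 + destination terminal 818.18 + brokerage 221.69 + duty 7914.57 + delivery 2237.67 = 22764.98

Buyer's account: CAD 22764.98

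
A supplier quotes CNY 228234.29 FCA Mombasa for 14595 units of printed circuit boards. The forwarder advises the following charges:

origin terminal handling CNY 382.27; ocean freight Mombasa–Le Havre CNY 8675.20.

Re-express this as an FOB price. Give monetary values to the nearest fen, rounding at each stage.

FOB price: CNY 228616.56

Not relevant to the conversion: freight — on the buyer under both terms; not part of either seller's price.
From FCA to FOB, the seller additionally bears: origin terminal.
FOB price = 228234.29 + 382.27 = 228616.56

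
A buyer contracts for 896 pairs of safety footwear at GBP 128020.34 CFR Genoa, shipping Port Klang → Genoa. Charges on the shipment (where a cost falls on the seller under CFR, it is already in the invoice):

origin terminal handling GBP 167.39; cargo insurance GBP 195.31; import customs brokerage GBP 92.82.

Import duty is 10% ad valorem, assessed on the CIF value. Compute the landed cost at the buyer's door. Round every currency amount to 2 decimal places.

Total landed cost: GBP 141130.04

CFR: the seller pays costs through ocean freight to the destination port, but not insurance.
Already in the invoice (seller's account under CFR): origin terminal — exclude.
CIF value = CFR price + insurance = 128020.34 + 195.31 = 128215.65
Import duty = 128215.65 × 10% = 12821.57
Buyer bears: insurance 195.31 + brokerage 92.82 + duty 12821.57 = 13109.70
Landed cost = invoice 128020.34 + 13109.70 = 141130.04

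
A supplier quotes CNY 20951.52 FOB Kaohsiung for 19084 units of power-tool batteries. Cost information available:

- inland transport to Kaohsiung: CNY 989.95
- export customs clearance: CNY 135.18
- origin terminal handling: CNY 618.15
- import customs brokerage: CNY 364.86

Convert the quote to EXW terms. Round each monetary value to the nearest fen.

Not relevant to the conversion: brokerage — on the buyer under both terms; not part of either seller's price.
From FOB to EXW, the seller no longer bears: inland to port, export clearance, origin terminal.
EXW price = 20951.52 − 989.95 − 135.18 − 618.15 = 19208.24

EXW price: CNY 19208.24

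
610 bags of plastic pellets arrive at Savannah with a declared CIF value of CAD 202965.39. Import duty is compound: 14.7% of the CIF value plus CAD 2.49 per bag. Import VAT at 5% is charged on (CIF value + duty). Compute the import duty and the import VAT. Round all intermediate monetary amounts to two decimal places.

Import duty: CAD 31354.81; import VAT: CAD 11716.01

Ad valorem component: 202965.39 × 14.7% = 29835.91
Specific component: 610 × 2.49 = 1518.90
Import duty = 29835.91 + 1518.90 = 31354.81
VAT base = CIF + duty = 202965.39 + 31354.81 = 234320.20
Import VAT = 234320.20 × 5% = 11716.01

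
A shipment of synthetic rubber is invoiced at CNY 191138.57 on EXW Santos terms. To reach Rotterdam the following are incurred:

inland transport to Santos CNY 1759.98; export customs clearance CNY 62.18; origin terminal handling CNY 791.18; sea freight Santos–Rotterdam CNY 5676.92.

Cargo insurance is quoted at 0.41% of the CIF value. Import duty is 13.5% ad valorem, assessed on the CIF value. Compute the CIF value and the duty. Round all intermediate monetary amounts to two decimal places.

CIF value: CNY 200249.85; import duty: CNY 27033.73

Let C be the CIF value. C = EXW price + pre-shipment costs + freight + 0.41% × C
C − 0.41% × C = 191138.57 + 1759.98 + 62.18 + 791.18 + 5676.92
0.9959 × C = 199428.83
C = 199428.83 / 0.9959 = 200249.85
Insurance premium = 0.41% × 200249.85 = 821.02
Import duty = 200249.85 × 13.5% = 27033.73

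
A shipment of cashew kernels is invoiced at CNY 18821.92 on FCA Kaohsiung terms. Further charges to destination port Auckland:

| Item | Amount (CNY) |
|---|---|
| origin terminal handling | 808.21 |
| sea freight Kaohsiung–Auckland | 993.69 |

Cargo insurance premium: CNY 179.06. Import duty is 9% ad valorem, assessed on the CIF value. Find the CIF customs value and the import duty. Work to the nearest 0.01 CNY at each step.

CIF value: CNY 20802.88; import duty: CNY 1872.26

CIF = FCA price + pre-shipment costs + freight + insurance
CIF = 18821.92 + 808.21 + 993.69 + 179.06 = 20802.88
Import duty = 20802.88 × 9% = 1872.26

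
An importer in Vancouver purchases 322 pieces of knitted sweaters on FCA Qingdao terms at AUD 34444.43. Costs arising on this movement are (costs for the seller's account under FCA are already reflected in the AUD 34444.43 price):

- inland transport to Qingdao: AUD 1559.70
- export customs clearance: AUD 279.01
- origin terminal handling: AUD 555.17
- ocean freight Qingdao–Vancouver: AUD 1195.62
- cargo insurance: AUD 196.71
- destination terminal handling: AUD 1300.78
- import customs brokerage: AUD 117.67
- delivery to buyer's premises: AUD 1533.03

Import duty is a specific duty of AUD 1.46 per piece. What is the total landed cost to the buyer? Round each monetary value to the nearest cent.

Total landed cost: AUD 39813.53

FCA: the seller delivers export-cleared goods to the carrier; the buyer bears costs from that point.
Already in the invoice (seller's account under FCA): inland to port, export clearance — exclude.
CIF value = FCA price + origin terminal + freight + insurance = 34444.43 + 555.17 + 1195.62 + 196.71 = 36391.93
Import duty = 322 × 1.46 = 470.12
Buyer bears: origin terminal 555.17 + freight 1195.62 + insurance 196.71 + destination terminal 1300.78 + brokerage 117.67 + delivery 1533.03 + duty 470.12 = 5369.10
Landed cost = invoice 34444.43 + 5369.10 = 39813.53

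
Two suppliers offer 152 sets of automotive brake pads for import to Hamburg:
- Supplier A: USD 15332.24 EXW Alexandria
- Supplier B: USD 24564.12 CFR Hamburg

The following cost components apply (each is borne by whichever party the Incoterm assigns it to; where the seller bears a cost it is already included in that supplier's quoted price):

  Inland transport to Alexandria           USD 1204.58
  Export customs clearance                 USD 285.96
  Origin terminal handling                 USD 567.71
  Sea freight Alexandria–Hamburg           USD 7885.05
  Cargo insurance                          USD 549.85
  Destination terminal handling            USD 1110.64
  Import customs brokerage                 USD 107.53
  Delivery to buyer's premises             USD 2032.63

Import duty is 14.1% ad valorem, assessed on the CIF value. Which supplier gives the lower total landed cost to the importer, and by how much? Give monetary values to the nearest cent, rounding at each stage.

Supplier B is cheaper by USD 811.73

Supplier A (EXW):
CIF value = EXW price + inland to port + export clearance + origin terminal + freight + insurance = 15332.24 + 1204.58 + 285.96 + 567.71 + 7885.05 + 549.85 = 25825.39
Import duty = 25825.39 × 14.1% = 3641.38
Buyer bears (A): 1204.58 + 285.96 + 567.71 + 7885.05 + 549.85 + 1110.64 + 107.53 + 2032.63 = 13743.95
Landed cost (A) = invoice 15332.24 + 13743.95 + duty 3641.38 = 32717.57
Supplier B (CFR):
CIF value = CFR price + insurance = 24564.12 + 549.85 = 25113.97
Import duty = 25113.97 × 14.1% = 3541.07
Buyer bears (B): 549.85 + 1110.64 + 107.53 + 2032.63 = 3800.65
Landed cost (B) = invoice 24564.12 + 3800.65 + duty 3541.07 = 31905.84
Difference = |32717.57 − 31905.84| = 811.73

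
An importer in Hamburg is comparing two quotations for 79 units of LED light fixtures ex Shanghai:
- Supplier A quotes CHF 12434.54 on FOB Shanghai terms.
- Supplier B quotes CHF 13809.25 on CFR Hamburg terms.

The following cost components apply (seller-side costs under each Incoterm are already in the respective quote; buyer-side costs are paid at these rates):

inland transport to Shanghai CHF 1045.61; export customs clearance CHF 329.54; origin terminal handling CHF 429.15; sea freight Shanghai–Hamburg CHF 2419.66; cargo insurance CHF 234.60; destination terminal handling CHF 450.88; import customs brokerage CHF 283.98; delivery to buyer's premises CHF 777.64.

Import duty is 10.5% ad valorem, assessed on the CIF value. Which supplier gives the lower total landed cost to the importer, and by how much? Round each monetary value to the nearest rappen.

Supplier A (FOB):
CIF value = FOB price + freight + insurance = 12434.54 + 2419.66 + 234.60 = 15088.80
Import duty = 15088.80 × 10.5% = 1584.32
Buyer bears (A): 2419.66 + 234.60 + 450.88 + 283.98 + 777.64 = 4166.76
Landed cost (A) = invoice 12434.54 + 4166.76 + duty 1584.32 = 18185.62
Supplier B (CFR):
CIF value = CFR price + insurance = 13809.25 + 234.60 = 14043.85
Import duty = 14043.85 × 10.5% = 1474.60
Buyer bears (B): 234.60 + 450.88 + 283.98 + 777.64 = 1747.10
Landed cost (B) = invoice 13809.25 + 1747.10 + duty 1474.60 = 17030.95
Difference = |18185.62 − 17030.95| = 1154.67

Supplier B is cheaper by CHF 1154.67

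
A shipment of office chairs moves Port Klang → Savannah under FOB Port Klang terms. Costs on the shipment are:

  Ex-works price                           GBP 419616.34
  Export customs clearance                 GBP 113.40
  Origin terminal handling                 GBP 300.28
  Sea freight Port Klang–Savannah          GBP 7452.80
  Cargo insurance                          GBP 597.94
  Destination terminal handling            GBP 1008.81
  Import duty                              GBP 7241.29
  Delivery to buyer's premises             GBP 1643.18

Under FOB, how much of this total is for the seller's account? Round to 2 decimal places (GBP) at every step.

Seller's account: GBP 420030.02

FOB: the seller bears costs until goods are on board at the origin port; the buyer bears freight, insurance and all costs thereafter.
Seller's account: goods 419616.34 + export clearance 113.40 + origin terminal 300.28 = 420030.02
Buyer's account: freight 7452.80 + insurance 597.94 + destination terminal 1008.81 + duty 7241.29 + delivery 1643.18 = 17944.02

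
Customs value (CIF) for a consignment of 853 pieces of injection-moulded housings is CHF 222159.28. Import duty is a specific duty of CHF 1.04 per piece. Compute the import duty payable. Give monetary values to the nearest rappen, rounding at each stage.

Import duty = 853 × 1.04 = 887.12

Import duty: CHF 887.12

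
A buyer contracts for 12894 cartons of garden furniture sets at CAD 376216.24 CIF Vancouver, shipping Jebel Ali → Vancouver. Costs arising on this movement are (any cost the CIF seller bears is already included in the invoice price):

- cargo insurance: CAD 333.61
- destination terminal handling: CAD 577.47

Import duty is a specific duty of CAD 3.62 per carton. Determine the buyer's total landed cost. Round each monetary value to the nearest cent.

Total landed cost: CAD 423469.99

CIF: the seller pays costs through ocean freight and marine insurance to the destination port.
Already in the invoice (seller's account under CIF): insurance — exclude.
The CIF price already equals the CIF value: 376216.24
Import duty = 12894 × 3.62 = 46676.28
Buyer bears: destination terminal 577.47 + duty 46676.28 = 47253.75
Landed cost = invoice 376216.24 + 47253.75 = 423469.99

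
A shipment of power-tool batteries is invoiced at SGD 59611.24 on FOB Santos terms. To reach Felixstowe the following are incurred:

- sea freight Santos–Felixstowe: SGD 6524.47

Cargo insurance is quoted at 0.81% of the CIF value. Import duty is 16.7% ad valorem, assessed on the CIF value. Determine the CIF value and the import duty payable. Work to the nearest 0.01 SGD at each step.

CIF value: SGD 66675.78; import duty: SGD 11134.86

Let C be the CIF value. C = FOB price + freight + 0.81% × C
C − 0.81% × C = 59611.24 + 6524.47
0.9919 × C = 66135.71
C = 66135.71 / 0.9919 = 66675.78
Insurance premium = 0.81% × 66675.78 = 540.07
Import duty = 66675.78 × 16.7% = 11134.86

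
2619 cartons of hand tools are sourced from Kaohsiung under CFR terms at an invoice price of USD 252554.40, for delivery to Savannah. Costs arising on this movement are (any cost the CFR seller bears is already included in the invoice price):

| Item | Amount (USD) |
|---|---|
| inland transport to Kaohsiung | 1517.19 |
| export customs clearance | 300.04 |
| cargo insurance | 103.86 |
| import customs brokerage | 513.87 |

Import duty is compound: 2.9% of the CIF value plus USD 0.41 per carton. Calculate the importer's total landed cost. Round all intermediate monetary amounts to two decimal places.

CFR: the seller pays costs through ocean freight to the destination port, but not insurance.
Already in the invoice (seller's account under CFR): inland to port, export clearance — exclude.
CIF value = CFR price + insurance = 252554.40 + 103.86 = 252658.26
Ad valorem component: 252658.26 × 2.9% = 7327.09
Specific component: 2619 × 0.41 = 1073.79
Import duty = 7327.09 + 1073.79 = 8400.88
Buyer bears: insurance 103.86 + brokerage 513.87 + duty 8400.88 = 9018.61
Landed cost = invoice 252554.40 + 9018.61 = 261573.01

Total landed cost: USD 261573.01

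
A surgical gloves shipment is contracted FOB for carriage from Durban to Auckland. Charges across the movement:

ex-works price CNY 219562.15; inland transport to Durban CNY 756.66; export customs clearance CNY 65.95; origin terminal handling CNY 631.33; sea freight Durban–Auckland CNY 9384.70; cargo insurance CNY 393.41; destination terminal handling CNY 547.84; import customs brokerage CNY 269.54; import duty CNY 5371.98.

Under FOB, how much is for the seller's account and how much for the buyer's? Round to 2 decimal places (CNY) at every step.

Seller: CNY 221016.09; buyer: CNY 15967.47

FOB: the seller bears costs until goods are on board at the origin port; the buyer bears freight, insurance and all costs thereafter.
Seller's account: goods 219562.15 + inland to port 756.66 + export clearance 65.95 + origin terminal 631.33 = 221016.09
Buyer's account: freight 9384.70 + insurance 393.41 + destination terminal 547.84 + brokerage 269.54 + duty 5371.98 = 15967.47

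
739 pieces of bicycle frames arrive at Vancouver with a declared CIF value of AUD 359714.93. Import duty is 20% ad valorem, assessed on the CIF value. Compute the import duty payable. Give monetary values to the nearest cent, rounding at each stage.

Import duty = 359714.93 × 20% = 71942.99

Import duty: AUD 71942.99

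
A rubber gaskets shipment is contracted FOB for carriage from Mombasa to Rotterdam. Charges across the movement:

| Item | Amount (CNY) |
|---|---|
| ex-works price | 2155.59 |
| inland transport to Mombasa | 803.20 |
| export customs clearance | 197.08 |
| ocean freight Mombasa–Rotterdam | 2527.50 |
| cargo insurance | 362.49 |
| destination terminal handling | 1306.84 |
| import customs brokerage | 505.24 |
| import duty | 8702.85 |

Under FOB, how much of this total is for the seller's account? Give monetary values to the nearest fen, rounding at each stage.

FOB: the seller bears costs until goods are on board at the origin port; the buyer bears freight, insurance and all costs thereafter.
Seller's account: goods 2155.59 + inland to port 803.20 + export clearance 197.08 = 3155.87
Buyer's account: freight 2527.50 + insurance 362.49 + destination terminal 1306.84 + brokerage 505.24 + duty 8702.85 = 13404.92

Seller's account: CNY 3155.87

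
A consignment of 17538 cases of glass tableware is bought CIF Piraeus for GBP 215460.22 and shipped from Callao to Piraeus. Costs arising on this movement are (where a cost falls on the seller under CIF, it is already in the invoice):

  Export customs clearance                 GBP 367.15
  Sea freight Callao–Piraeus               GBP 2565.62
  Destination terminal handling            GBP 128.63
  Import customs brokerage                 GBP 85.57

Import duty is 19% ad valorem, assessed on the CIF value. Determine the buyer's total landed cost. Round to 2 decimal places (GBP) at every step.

Total landed cost: GBP 256611.86

CIF: the seller pays costs through ocean freight and marine insurance to the destination port.
Already in the invoice (seller's account under CIF): export clearance, freight — exclude.
The CIF price already equals the CIF value: 215460.22
Import duty = 215460.22 × 19% = 40937.44
Buyer bears: destination terminal 128.63 + brokerage 85.57 + duty 40937.44 = 41151.64
Landed cost = invoice 215460.22 + 41151.64 = 256611.86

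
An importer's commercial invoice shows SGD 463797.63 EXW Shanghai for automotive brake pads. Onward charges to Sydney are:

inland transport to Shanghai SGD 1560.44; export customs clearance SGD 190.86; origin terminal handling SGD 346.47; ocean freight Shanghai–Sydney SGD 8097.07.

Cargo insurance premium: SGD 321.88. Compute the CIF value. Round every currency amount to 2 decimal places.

CIF = EXW price + pre-shipment costs + freight + insurance
CIF = 463797.63 + 1560.44 + 190.86 + 346.47 + 8097.07 + 321.88 = 474314.35

CIF value: SGD 474314.35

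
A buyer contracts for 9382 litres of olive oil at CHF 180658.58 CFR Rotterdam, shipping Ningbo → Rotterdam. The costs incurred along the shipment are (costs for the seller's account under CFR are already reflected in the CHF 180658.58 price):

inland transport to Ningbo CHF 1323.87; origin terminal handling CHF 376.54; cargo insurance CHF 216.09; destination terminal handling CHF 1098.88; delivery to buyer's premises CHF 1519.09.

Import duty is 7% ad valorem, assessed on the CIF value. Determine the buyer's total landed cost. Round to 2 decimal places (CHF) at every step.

CFR: the seller pays costs through ocean freight to the destination port, but not insurance.
Already in the invoice (seller's account under CFR): inland to port, origin terminal — exclude.
CIF value = CFR price + insurance = 180658.58 + 216.09 = 180874.67
Import duty = 180874.67 × 7% = 12661.23
Buyer bears: insurance 216.09 + destination terminal 1098.88 + delivery 1519.09 + duty 12661.23 = 15495.29
Landed cost = invoice 180658.58 + 15495.29 = 196153.87

Total landed cost: CHF 196153.87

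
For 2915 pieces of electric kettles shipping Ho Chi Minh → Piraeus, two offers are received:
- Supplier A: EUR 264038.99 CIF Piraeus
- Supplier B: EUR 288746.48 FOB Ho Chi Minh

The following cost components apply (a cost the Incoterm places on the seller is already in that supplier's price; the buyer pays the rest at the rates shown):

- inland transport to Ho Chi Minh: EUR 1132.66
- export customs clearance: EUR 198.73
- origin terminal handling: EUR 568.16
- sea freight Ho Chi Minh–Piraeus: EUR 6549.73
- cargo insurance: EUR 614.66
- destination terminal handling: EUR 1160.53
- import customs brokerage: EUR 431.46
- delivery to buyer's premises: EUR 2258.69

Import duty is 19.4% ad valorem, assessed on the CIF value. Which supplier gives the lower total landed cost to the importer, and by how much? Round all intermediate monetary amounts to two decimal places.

Supplier A is cheaper by EUR 38055.03

Supplier A (CIF):
The CIF price already equals the CIF value: 264038.99
Import duty = 264038.99 × 19.4% = 51223.56
Buyer bears (A): 1160.53 + 431.46 + 2258.69 = 3850.68
Landed cost (A) = invoice 264038.99 + 3850.68 + duty 51223.56 = 319113.23
Supplier B (FOB):
CIF value = FOB price + freight + insurance = 288746.48 + 6549.73 + 614.66 = 295910.87
Import duty = 295910.87 × 19.4% = 57406.71
Buyer bears (B): 6549.73 + 614.66 + 1160.53 + 431.46 + 2258.69 = 11015.07
Landed cost (B) = invoice 288746.48 + 11015.07 + duty 57406.71 = 357168.26
Difference = |319113.23 − 357168.26| = 38055.03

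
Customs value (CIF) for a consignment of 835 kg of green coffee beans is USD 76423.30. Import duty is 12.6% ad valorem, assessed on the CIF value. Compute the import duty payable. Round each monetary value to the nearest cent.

Import duty = 76423.30 × 12.6% = 9629.34

Import duty: USD 9629.34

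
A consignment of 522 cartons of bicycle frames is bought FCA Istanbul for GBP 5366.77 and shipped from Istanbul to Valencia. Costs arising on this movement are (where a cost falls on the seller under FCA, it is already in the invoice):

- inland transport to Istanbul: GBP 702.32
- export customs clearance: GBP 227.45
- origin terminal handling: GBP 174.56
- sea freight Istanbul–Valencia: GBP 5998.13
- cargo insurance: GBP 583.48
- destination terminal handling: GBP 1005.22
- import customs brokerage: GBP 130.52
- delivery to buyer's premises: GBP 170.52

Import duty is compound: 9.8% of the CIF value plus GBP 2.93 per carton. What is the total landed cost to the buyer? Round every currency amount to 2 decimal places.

Total landed cost: GBP 16146.71

FCA: the seller delivers export-cleared goods to the carrier; the buyer bears costs from that point.
Already in the invoice (seller's account under FCA): inland to port, export clearance — exclude.
CIF value = FCA price + origin terminal + freight + insurance = 5366.77 + 174.56 + 5998.13 + 583.48 = 12122.94
Ad valorem component: 12122.94 × 9.8% = 1188.05
Specific component: 522 × 2.93 = 1529.46
Import duty = 1188.05 + 1529.46 = 2717.51
Buyer bears: origin terminal 174.56 + freight 5998.13 + insurance 583.48 + destination terminal 1005.22 + brokerage 130.52 + delivery 170.52 + duty 2717.51 = 10779.94
Landed cost = invoice 5366.77 + 10779.94 = 16146.71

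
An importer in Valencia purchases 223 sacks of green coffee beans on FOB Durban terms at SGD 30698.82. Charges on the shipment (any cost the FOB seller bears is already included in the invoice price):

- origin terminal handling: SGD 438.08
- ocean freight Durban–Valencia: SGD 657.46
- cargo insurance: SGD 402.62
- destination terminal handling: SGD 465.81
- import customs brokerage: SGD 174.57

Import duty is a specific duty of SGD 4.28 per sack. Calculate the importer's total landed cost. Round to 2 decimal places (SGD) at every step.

FOB: the seller bears costs until goods are on board at the origin port; the buyer bears freight, insurance and all costs thereafter.
Already in the invoice (seller's account under FOB): origin terminal — exclude.
CIF value = FOB price + freight + insurance = 30698.82 + 657.46 + 402.62 = 31758.90
Import duty = 223 × 4.28 = 954.44
Buyer bears: freight 657.46 + insurance 402.62 + destination terminal 465.81 + brokerage 174.57 + duty 954.44 = 2654.90
Landed cost = invoice 30698.82 + 2654.90 = 33353.72

Total landed cost: SGD 33353.72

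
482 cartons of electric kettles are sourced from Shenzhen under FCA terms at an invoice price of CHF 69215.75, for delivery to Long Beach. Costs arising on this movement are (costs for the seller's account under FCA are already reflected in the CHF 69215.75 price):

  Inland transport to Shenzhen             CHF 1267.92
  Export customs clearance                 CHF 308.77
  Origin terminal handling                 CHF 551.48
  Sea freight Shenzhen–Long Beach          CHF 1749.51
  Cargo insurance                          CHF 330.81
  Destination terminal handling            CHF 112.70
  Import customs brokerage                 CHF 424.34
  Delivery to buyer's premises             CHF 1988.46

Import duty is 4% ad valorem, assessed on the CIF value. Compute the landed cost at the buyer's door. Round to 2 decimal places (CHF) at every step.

FCA: the seller delivers export-cleared goods to the carrier; the buyer bears costs from that point.
Already in the invoice (seller's account under FCA): inland to port, export clearance — exclude.
CIF value = FCA price + origin terminal + freight + insurance = 69215.75 + 551.48 + 1749.51 + 330.81 = 71847.55
Import duty = 71847.55 × 4% = 2873.90
Buyer bears: origin terminal 551.48 + freight 1749.51 + insurance 330.81 + destination terminal 112.70 + brokerage 424.34 + delivery 1988.46 + duty 2873.90 = 8031.20
Landed cost = invoice 69215.75 + 8031.20 = 77246.95

Total landed cost: CHF 77246.95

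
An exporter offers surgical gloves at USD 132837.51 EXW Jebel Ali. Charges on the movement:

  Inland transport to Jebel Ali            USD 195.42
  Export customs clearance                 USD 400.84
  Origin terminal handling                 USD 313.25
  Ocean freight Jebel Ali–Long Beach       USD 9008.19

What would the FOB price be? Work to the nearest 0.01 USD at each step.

Not relevant to the conversion: freight — on the buyer under both terms; not part of either seller's price.
From EXW to FOB, the seller additionally bears: inland to port, export clearance, origin terminal.
FOB price = 132837.51 + 195.42 + 400.84 + 313.25 = 133747.02

FOB price: USD 133747.02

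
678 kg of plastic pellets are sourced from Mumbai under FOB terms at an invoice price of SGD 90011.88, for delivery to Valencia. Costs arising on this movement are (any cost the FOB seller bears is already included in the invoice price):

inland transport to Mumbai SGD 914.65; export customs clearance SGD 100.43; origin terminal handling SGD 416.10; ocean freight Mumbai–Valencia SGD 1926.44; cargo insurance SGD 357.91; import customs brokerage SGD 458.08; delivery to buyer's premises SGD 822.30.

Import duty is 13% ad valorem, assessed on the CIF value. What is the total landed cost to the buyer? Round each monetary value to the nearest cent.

FOB: the seller bears costs until goods are on board at the origin port; the buyer bears freight, insurance and all costs thereafter.
Already in the invoice (seller's account under FOB): inland to port, export clearance, origin terminal — exclude.
CIF value = FOB price + freight + insurance = 90011.88 + 1926.44 + 357.91 = 92296.23
Import duty = 92296.23 × 13% = 11998.51
Buyer bears: freight 1926.44 + insurance 357.91 + brokerage 458.08 + delivery 822.30 + duty 11998.51 = 15563.24
Landed cost = invoice 90011.88 + 15563.24 = 105575.12

Total landed cost: SGD 105575.12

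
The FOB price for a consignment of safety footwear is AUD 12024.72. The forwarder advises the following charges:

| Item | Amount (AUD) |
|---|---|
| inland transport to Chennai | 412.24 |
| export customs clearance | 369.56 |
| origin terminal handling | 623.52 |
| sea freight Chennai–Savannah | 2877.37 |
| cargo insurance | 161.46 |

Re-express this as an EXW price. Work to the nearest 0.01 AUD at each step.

Not relevant to the conversion: freight, insurance — on the buyer under both terms; not part of either seller's price.
From FOB to EXW, the seller no longer bears: inland to port, export clearance, origin terminal.
EXW price = 12024.72 − 412.24 − 369.56 − 623.52 = 10619.40

EXW price: AUD 10619.40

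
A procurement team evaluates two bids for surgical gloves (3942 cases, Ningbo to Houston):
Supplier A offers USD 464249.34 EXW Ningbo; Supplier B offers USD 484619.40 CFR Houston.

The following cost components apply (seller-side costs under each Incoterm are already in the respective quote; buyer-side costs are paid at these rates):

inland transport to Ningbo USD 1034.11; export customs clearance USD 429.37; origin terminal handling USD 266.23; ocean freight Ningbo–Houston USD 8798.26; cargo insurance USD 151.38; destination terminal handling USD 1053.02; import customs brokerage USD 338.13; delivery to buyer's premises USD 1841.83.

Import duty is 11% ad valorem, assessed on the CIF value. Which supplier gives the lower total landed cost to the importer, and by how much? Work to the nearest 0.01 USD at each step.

Supplier A (EXW):
CIF value = EXW price + inland to port + export clearance + origin terminal + freight + insurance = 464249.34 + 1034.11 + 429.37 + 266.23 + 8798.26 + 151.38 = 474928.69
Import duty = 474928.69 × 11% = 52242.16
Buyer bears (A): 1034.11 + 429.37 + 266.23 + 8798.26 + 151.38 + 1053.02 + 338.13 + 1841.83 = 13912.33
Landed cost (A) = invoice 464249.34 + 13912.33 + duty 52242.16 = 530403.83
Supplier B (CFR):
CIF value = CFR price + insurance = 484619.40 + 151.38 = 484770.78
Import duty = 484770.78 × 11% = 53324.79
Buyer bears (B): 151.38 + 1053.02 + 338.13 + 1841.83 = 3384.36
Landed cost (B) = invoice 484619.40 + 3384.36 + duty 53324.79 = 541328.55
Difference = |530403.83 − 541328.55| = 10924.72

Supplier A is cheaper by USD 10924.72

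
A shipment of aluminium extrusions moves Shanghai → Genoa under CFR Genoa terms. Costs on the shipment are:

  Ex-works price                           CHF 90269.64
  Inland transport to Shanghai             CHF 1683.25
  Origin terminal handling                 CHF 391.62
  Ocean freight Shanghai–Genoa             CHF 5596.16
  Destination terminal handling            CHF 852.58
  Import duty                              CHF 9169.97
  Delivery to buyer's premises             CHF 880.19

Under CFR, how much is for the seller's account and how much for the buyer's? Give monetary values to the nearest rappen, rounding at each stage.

Seller: CHF 97940.67; buyer: CHF 10902.74

CFR: the seller pays costs through ocean freight to the destination port, but not insurance.
Seller's account: goods 90269.64 + inland to port 1683.25 + origin terminal 391.62 + freight 5596.16 = 97940.67
Buyer's account: destination terminal 852.58 + duty 9169.97 + delivery 880.19 = 10902.74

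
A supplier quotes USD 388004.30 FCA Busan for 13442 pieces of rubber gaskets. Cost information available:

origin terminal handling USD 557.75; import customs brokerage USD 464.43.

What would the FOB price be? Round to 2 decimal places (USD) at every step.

FOB price: USD 388562.05

Not relevant to the conversion: brokerage — on the buyer under both terms; not part of either seller's price.
From FCA to FOB, the seller additionally bears: origin terminal.
FOB price = 388004.30 + 557.75 = 388562.05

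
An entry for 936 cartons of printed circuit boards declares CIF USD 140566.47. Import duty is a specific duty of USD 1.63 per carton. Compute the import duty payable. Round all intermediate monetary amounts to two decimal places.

Import duty = 936 × 1.63 = 1525.68

Import duty: USD 1525.68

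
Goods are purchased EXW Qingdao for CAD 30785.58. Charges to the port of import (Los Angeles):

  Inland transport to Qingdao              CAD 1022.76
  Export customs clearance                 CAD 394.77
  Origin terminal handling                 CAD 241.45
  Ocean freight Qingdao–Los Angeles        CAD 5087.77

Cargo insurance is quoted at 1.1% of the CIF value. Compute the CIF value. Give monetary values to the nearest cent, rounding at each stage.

Let C be the CIF value. C = EXW price + pre-shipment costs + freight + 1.1% × C
C − 1.1% × C = 30785.58 + 1022.76 + 394.77 + 241.45 + 5087.77
0.989 × C = 37532.33
C = 37532.33 / 0.989 = 37949.78
Insurance premium = 1.1% × 37949.78 = 417.45

CIF value: CAD 37949.78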